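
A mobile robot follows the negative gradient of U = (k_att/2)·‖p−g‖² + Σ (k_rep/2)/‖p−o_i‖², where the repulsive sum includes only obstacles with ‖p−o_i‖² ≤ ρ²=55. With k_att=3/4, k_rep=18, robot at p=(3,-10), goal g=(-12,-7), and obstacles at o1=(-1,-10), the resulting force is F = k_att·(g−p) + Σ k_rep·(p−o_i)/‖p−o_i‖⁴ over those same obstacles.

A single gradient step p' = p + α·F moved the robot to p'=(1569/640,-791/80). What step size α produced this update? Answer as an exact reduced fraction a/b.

F_att = 3/4·(g−p) = 3/4·(-15,3) = (-11.2500,2.2500)
o1: d²=16 ≤ ρ²=55; F_rep = 18·(4,0)/16² = (0.2812,0.0000)
F = F_att + ΣF_rep = (-10.9688,2.2500)
Δp = p'−p = (-0.5484,0.1125); α = Δx/Fx = (-351/640) / (-351/32) = 1/20
check: Δy/Fy = (9/80) / (9/4) = 1/20 ✓

α = 1/20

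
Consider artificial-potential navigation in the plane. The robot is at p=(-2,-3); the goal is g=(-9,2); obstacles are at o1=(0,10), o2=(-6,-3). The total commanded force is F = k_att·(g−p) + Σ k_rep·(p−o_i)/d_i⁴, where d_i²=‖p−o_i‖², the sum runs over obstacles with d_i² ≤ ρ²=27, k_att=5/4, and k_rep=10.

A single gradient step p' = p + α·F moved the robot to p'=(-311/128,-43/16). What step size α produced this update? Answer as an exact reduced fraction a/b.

α = 1/20

F_att = 5/4·(g−p) = 5/4·(-7,5) = (-8.7500,6.2500)
o1: d²=173 > ρ²=27 → inactive
o2: d²=16 ≤ ρ²=27; F_rep = 10·(4,0)/16² = (0.1562,0.0000)
F = F_att + ΣF_rep = (-8.5938,6.2500)
Δp = p'−p = (-0.4297,0.3125); α = Δx/Fx = (-55/128) / (-275/32) = 1/20
check: Δy/Fy = (5/16) / (25/4) = 1/20 ✓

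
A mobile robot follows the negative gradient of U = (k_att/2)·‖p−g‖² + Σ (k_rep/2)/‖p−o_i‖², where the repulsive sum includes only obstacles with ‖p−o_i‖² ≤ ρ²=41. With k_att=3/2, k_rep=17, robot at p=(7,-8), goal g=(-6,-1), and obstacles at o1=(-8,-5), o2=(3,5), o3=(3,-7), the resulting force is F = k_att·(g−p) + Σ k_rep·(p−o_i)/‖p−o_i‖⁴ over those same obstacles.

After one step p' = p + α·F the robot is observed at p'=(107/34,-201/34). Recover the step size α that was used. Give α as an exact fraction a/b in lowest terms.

F_att = 3/2·(g−p) = 3/2·(-13,7) = (-19.5000,10.5000)
o1: d²=234 > ρ²=41 → inactive
o2: d²=185 > ρ²=41 → inactive
o3: d²=17 ≤ ρ²=41; F_rep = 17·(4,-1)/17² = (0.2353,-0.0588)
F = F_att + ΣF_rep = (-19.2647,10.4412)
Δp = p'−p = (-3.8529,2.0882); α = Δx/Fx = (-131/34) / (-655/34) = 1/5
check: Δy/Fy = (71/34) / (355/34) = 1/5 ✓

α = 1/5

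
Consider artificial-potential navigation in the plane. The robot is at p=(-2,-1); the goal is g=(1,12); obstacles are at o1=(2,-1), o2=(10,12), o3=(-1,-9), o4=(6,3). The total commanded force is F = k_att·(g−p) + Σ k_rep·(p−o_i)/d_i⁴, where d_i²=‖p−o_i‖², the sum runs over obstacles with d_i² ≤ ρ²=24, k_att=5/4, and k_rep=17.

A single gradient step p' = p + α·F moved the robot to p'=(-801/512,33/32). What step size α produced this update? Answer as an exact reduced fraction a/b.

F_att = 5/4·(g−p) = 5/4·(3,13) = (3.7500,16.2500)
o1: d²=16 ≤ ρ²=24; F_rep = 17·(-4,0)/16² = (-0.2656,0.0000)
o2: d²=313 > ρ²=24 → inactive
o3: d²=65 > ρ²=24 → inactive
o4: d²=80 > ρ²=24 → inactive
F = F_att + ΣF_rep = (3.4844,16.2500)
Δp = p'−p = (0.4355,2.0312); α = Δx/Fx = (223/512) / (223/64) = 1/8
check: Δy/Fy = (65/32) / (65/4) = 1/8 ✓

α = 1/8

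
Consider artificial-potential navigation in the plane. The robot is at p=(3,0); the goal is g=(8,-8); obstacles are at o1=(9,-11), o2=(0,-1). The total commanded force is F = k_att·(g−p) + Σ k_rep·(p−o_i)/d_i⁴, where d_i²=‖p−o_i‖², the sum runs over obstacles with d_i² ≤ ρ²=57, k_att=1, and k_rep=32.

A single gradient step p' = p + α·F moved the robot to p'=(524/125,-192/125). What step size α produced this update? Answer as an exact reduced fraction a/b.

α = 1/5

F_att = 1·(g−p) = 1·(5,-8) = (5.0000,-8.0000)
o1: d²=157 > ρ²=57 → inactive
o2: d²=10 ≤ ρ²=57; F_rep = 32·(3,1)/10² = (0.9600,0.3200)
F = F_att + ΣF_rep = (5.9600,-7.6800)
Δp = p'−p = (1.1920,-1.5360); α = Δx/Fx = (149/125) / (149/25) = 1/5
check: Δy/Fy = (-192/125) / (-192/25) = 1/5 ✓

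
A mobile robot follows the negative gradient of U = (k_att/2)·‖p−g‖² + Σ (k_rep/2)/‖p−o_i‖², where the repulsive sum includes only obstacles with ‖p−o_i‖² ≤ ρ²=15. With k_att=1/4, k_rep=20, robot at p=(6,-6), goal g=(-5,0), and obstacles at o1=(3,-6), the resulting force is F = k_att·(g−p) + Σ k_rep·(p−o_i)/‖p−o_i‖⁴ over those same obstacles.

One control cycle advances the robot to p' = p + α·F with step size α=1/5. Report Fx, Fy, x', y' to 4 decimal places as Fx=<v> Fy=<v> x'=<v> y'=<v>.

F_att = 1/4·(g−p) = 1/4·(-11,6) = (-2.7500,1.5000)
o1: d²=9 ≤ ρ²=15; F_rep = 20·(3,0)/9² = (0.7407,0.0000)
F = F_att + ΣF_rep = (-2.0093,1.5000)
p' = p + 1/5·F = (5.5981,-5.7000)

Fx=-2.0093 Fy=1.5000 x'=5.5981 y'=-5.7000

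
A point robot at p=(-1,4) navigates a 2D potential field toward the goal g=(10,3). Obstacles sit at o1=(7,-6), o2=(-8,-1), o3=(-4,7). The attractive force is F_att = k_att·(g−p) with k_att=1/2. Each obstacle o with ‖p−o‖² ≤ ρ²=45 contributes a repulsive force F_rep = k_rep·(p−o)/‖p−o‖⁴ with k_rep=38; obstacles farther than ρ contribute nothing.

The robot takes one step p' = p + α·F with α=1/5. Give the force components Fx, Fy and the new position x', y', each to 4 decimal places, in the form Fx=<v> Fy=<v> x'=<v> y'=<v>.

Fx=5.8519 Fy=-0.8519 x'=0.1704 y'=3.8296

F_att = 1/2·(g−p) = 1/2·(11,-1) = (5.5000,-0.5000)
o1: d²=164 > ρ²=45 → inactive
o2: d²=74 > ρ²=45 → inactive
o3: d²=18 ≤ ρ²=45; F_rep = 38·(3,-3)/18² = (0.3519,-0.3519)
F = F_att + ΣF_rep = (5.8519,-0.8519)
p' = p + 1/5·F = (0.1704,3.8296)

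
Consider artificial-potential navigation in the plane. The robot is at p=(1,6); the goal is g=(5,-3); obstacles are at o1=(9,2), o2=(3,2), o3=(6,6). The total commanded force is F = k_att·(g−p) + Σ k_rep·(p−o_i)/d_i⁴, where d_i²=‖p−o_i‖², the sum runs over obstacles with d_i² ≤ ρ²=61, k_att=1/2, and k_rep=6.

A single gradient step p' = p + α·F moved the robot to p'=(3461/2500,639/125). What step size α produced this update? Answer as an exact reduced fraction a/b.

α = 1/5

F_att = 1/2·(g−p) = 1/2·(4,-9) = (2.0000,-4.5000)
o1: d²=80 > ρ²=61 → inactive
o2: d²=20 ≤ ρ²=61; F_rep = 6·(-2,4)/20² = (-0.0300,0.0600)
o3: d²=25 ≤ ρ²=61; F_rep = 6·(-5,0)/25² = (-0.0480,0.0000)
F = F_att + ΣF_rep = (1.9220,-4.4400)
Δp = p'−p = (0.3844,-0.8880); α = Δx/Fx = (961/2500) / (961/500) = 1/5
check: Δy/Fy = (-111/125) / (-111/25) = 1/5 ✓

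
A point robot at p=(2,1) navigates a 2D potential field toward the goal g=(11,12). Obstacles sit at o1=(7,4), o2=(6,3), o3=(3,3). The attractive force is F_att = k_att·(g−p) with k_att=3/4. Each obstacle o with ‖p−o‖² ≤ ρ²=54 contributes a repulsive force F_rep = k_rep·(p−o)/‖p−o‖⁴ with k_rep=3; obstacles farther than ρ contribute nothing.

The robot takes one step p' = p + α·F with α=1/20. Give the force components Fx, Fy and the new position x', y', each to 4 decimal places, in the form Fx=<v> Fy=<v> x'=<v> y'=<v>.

F_att = 3/4·(g−p) = 3/4·(9,11) = (6.7500,8.2500)
o1: d²=34 ≤ ρ²=54; F_rep = 3·(-5,-3)/34² = (-0.0130,-0.0078)
o2: d²=20 ≤ ρ²=54; F_rep = 3·(-4,-2)/20² = (-0.0300,-0.0150)
o3: d²=5 ≤ ρ²=54; F_rep = 3·(-1,-2)/5² = (-0.1200,-0.2400)
F = F_att + ΣF_rep = (6.5870,7.9872)
p' = p + 1/20·F = (2.3294,1.3994)

Fx=6.5870 Fy=7.9872 x'=2.3294 y'=1.3994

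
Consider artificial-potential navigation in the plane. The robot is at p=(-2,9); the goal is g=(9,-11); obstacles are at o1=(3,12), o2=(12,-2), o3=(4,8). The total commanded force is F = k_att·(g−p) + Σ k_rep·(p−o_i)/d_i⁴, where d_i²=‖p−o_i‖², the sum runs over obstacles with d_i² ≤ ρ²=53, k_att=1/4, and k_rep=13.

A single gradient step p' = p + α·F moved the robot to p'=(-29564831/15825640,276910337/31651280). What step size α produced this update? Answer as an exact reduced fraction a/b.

F_att = 1/4·(g−p) = 1/4·(11,-20) = (2.7500,-5.0000)
o1: d²=34 ≤ ρ²=53; F_rep = 13·(-5,-3)/34² = (-0.0562,-0.0337)
o2: d²=317 > ρ²=53 → inactive
o3: d²=37 ≤ ρ²=53; F_rep = 13·(-6,1)/37² = (-0.0570,0.0095)
F = F_att + ΣF_rep = (2.6368,-5.0242)
Δp = p'−p = (0.1318,-0.2512); α = Δx/Fx = (2086449/15825640) / (2086449/791282) = 1/20
check: Δy/Fy = (-7951183/31651280) / (-7951183/1582564) = 1/20 ✓

α = 1/20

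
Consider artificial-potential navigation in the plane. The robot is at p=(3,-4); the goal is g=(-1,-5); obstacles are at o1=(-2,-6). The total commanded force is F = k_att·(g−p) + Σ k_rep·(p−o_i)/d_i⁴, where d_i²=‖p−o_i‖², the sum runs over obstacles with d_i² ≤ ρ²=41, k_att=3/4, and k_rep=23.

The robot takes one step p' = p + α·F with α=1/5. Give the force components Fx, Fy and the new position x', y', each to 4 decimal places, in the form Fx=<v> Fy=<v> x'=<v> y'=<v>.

Fx=-2.8633 Fy=-0.6953 x'=2.4273 y'=-4.1391

F_att = 3/4·(g−p) = 3/4·(-4,-1) = (-3.0000,-0.7500)
o1: d²=29 ≤ ρ²=41; F_rep = 23·(5,2)/29² = (0.1367,0.0547)
F = F_att + ΣF_rep = (-2.8633,-0.6953)
p' = p + 1/5·F = (2.4273,-4.1391)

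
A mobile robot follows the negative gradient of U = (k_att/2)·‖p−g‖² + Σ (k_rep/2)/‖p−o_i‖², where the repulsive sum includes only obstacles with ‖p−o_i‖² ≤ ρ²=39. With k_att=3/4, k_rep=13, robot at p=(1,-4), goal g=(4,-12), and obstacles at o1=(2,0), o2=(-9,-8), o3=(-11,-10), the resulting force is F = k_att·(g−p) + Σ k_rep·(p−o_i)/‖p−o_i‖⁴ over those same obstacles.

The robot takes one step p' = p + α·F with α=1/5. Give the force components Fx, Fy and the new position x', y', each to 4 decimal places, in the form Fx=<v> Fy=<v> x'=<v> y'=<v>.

Fx=2.2050 Fy=-6.1799 x'=1.4410 y'=-5.2360

F_att = 3/4·(g−p) = 3/4·(3,-8) = (2.2500,-6.0000)
o1: d²=17 ≤ ρ²=39; F_rep = 13·(-1,-4)/17² = (-0.0450,-0.1799)
o2: d²=116 > ρ²=39 → inactive
o3: d²=180 > ρ²=39 → inactive
F = F_att + ΣF_rep = (2.2050,-6.1799)
p' = p + 1/5·F = (1.4410,-5.2360)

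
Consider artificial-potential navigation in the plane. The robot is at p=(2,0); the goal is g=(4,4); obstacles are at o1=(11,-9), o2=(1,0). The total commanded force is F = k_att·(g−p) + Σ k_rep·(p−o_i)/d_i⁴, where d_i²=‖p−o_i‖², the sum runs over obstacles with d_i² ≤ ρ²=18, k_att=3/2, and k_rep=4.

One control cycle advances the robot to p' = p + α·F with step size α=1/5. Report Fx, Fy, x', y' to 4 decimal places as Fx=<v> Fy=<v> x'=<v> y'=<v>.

F_att = 3/2·(g−p) = 3/2·(2,4) = (3.0000,6.0000)
o1: d²=162 > ρ²=18 → inactive
o2: d²=1 ≤ ρ²=18; F_rep = 4·(1,0)/1² = (4.0000,0.0000)
F = F_att + ΣF_rep = (7.0000,6.0000)
p' = p + 1/5·F = (3.4000,1.2000)

Fx=7.0000 Fy=6.0000 x'=3.4000 y'=1.2000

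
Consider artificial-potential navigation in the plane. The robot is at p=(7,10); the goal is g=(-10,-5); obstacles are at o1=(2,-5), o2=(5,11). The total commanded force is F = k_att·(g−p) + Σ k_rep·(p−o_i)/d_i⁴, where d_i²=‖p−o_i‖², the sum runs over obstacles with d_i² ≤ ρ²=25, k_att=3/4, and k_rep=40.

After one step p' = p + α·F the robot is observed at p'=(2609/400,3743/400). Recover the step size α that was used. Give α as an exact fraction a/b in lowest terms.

α = 1/20

F_att = 3/4·(g−p) = 3/4·(-17,-15) = (-12.7500,-11.2500)
o1: d²=250 > ρ²=25 → inactive
o2: d²=5 ≤ ρ²=25; F_rep = 40·(2,-1)/5² = (3.2000,-1.6000)
F = F_att + ΣF_rep = (-9.5500,-12.8500)
Δp = p'−p = (-0.4775,-0.6425); α = Δx/Fx = (-191/400) / (-191/20) = 1/20
check: Δy/Fy = (-257/400) / (-257/20) = 1/20 ✓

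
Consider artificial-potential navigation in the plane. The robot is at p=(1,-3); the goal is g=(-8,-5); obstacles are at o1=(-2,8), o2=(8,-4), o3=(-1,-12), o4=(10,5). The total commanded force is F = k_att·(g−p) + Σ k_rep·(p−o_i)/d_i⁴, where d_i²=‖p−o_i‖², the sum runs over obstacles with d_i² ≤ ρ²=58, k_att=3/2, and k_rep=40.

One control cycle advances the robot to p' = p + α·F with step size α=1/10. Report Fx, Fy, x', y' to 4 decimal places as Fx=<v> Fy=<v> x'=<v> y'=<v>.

Fx=-13.6120 Fy=-2.9840 x'=-0.3612 y'=-3.2984

F_att = 3/2·(g−p) = 3/2·(-9,-2) = (-13.5000,-3.0000)
o1: d²=130 > ρ²=58 → inactive
o2: d²=50 ≤ ρ²=58; F_rep = 40·(-7,1)/50² = (-0.1120,0.0160)
o3: d²=85 > ρ²=58 → inactive
o4: d²=145 > ρ²=58 → inactive
F = F_att + ΣF_rep = (-13.6120,-2.9840)
p' = p + 1/10·F = (-0.3612,-3.2984)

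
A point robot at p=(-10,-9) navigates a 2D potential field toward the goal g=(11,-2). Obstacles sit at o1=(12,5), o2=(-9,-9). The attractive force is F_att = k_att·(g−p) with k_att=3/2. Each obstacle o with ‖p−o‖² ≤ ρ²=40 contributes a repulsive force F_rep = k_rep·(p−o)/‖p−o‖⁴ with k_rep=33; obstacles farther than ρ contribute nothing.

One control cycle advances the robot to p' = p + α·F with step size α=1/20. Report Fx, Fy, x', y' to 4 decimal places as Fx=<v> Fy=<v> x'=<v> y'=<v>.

Fx=-1.5000 Fy=10.5000 x'=-10.0750 y'=-8.4750

F_att = 3/2·(g−p) = 3/2·(21,7) = (31.5000,10.5000)
o1: d²=680 > ρ²=40 → inactive
o2: d²=1 ≤ ρ²=40; F_rep = 33·(-1,0)/1² = (-33.0000,0.0000)
F = F_att + ΣF_rep = (-1.5000,10.5000)
p' = p + 1/20·F = (-10.0750,-8.4750)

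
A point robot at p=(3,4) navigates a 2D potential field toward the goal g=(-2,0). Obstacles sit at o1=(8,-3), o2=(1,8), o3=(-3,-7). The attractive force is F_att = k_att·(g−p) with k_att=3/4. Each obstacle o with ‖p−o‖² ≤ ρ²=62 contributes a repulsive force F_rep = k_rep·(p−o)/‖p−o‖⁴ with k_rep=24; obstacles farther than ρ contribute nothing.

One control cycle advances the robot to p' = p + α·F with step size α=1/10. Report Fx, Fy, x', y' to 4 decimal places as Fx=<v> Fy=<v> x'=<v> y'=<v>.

Fx=-3.6300 Fy=-3.2400 x'=2.6370 y'=3.6760

F_att = 3/4·(g−p) = 3/4·(-5,-4) = (-3.7500,-3.0000)
o1: d²=74 > ρ²=62 → inactive
o2: d²=20 ≤ ρ²=62; F_rep = 24·(2,-4)/20² = (0.1200,-0.2400)
o3: d²=157 > ρ²=62 → inactive
F = F_att + ΣF_rep = (-3.6300,-3.2400)
p' = p + 1/10·F = (2.6370,3.6760)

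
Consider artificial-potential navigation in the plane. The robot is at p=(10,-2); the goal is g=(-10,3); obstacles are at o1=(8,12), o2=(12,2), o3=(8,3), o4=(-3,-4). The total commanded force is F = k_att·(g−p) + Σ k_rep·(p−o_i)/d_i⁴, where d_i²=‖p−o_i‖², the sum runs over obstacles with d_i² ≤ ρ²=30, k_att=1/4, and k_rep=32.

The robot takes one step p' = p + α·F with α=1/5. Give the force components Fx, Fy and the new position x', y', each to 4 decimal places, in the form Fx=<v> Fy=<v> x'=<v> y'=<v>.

F_att = 1/4·(g−p) = 1/4·(-20,5) = (-5.0000,1.2500)
o1: d²=200 > ρ²=30 → inactive
o2: d²=20 ≤ ρ²=30; F_rep = 32·(-2,-4)/20² = (-0.1600,-0.3200)
o3: d²=29 ≤ ρ²=30; F_rep = 32·(2,-5)/29² = (0.0761,-0.1902)
o4: d²=173 > ρ²=30 → inactive
F = F_att + ΣF_rep = (-5.0839,0.7398)
p' = p + 1/5·F = (8.9832,-1.8520)

Fx=-5.0839 Fy=0.7398 x'=8.9832 y'=-1.8520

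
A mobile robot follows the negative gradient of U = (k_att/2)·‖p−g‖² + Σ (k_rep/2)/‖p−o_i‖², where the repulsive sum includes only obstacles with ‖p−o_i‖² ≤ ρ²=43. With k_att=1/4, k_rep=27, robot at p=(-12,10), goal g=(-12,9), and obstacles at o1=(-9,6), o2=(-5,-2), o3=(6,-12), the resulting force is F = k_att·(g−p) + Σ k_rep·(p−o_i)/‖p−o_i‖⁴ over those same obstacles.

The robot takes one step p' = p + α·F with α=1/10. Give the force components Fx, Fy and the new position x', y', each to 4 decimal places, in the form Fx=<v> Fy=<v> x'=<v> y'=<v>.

F_att = 1/4·(g−p) = 1/4·(0,-1) = (0.0000,-0.2500)
o1: d²=25 ≤ ρ²=43; F_rep = 27·(-3,4)/25² = (-0.1296,0.1728)
o2: d²=193 > ρ²=43 → inactive
o3: d²=808 > ρ²=43 → inactive
F = F_att + ΣF_rep = (-0.1296,-0.0772)
p' = p + 1/10·F = (-12.0130,9.9923)

Fx=-0.1296 Fy=-0.0772 x'=-12.0130 y'=9.9923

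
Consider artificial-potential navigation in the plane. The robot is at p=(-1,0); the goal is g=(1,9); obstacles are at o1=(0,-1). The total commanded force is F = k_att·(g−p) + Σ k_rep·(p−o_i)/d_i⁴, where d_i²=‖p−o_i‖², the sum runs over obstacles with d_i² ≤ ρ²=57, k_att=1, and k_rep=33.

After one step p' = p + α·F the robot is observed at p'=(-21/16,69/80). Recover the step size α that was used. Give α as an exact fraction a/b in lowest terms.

α = 1/20

F_att = 1·(g−p) = 1·(2,9) = (2.0000,9.0000)
o1: d²=2 ≤ ρ²=57; F_rep = 33·(-1,1)/2² = (-8.2500,8.2500)
F = F_att + ΣF_rep = (-6.2500,17.2500)
Δp = p'−p = (-0.3125,0.8625); α = Δx/Fx = (-5/16) / (-25/4) = 1/20
check: Δy/Fy = (69/80) / (69/4) = 1/20 ✓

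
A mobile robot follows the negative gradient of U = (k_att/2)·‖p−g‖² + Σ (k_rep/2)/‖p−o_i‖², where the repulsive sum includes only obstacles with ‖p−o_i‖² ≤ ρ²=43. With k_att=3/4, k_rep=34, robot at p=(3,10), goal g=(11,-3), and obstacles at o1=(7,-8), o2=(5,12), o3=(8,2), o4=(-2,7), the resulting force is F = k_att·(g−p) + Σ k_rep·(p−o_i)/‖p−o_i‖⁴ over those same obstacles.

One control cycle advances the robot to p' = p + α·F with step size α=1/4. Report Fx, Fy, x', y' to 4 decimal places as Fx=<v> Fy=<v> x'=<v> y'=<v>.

F_att = 3/4·(g−p) = 3/4·(8,-13) = (6.0000,-9.7500)
o1: d²=340 > ρ²=43 → inactive
o2: d²=8 ≤ ρ²=43; F_rep = 34·(-2,-2)/8² = (-1.0625,-1.0625)
o3: d²=89 > ρ²=43 → inactive
o4: d²=34 ≤ ρ²=43; F_rep = 34·(5,3)/34² = (0.1471,0.0882)
F = F_att + ΣF_rep = (5.0846,-10.7243)
p' = p + 1/4·F = (4.2711,7.3189)

Fx=5.0846 Fy=-10.7243 x'=4.2711 y'=7.3189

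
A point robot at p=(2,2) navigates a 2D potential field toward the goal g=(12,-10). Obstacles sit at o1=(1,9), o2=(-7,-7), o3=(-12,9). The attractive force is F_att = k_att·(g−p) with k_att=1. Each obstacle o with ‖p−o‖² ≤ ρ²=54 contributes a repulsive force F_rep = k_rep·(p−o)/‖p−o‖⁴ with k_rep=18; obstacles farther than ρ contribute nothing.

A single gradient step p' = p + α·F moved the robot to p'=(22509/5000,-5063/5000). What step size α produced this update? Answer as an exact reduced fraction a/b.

α = 1/4

F_att = 1·(g−p) = 1·(10,-12) = (10.0000,-12.0000)
o1: d²=50 ≤ ρ²=54; F_rep = 18·(1,-7)/50² = (0.0072,-0.0504)
o2: d²=162 > ρ²=54 → inactive
o3: d²=245 > ρ²=54 → inactive
F = F_att + ΣF_rep = (10.0072,-12.0504)
Δp = p'−p = (2.5018,-3.0126); α = Δx/Fx = (12509/5000) / (12509/1250) = 1/4
check: Δy/Fy = (-15063/5000) / (-15063/1250) = 1/4 ✓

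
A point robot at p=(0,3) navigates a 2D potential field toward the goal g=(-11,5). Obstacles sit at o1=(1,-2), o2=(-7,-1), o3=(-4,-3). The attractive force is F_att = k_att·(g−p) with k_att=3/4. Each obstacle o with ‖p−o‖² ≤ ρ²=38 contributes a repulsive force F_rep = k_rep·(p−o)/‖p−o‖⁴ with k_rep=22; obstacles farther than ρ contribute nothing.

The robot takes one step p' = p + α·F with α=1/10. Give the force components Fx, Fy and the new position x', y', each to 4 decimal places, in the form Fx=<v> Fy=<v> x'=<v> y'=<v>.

F_att = 3/4·(g−p) = 3/4·(-11,2) = (-8.2500,1.5000)
o1: d²=26 ≤ ρ²=38; F_rep = 22·(-1,5)/26² = (-0.0325,0.1627)
o2: d²=65 > ρ²=38 → inactive
o3: d²=52 > ρ²=38 → inactive
F = F_att + ΣF_rep = (-8.2825,1.6627)
p' = p + 1/10·F = (-0.8283,3.1663)

Fx=-8.2825 Fy=1.6627 x'=-0.8283 y'=3.1663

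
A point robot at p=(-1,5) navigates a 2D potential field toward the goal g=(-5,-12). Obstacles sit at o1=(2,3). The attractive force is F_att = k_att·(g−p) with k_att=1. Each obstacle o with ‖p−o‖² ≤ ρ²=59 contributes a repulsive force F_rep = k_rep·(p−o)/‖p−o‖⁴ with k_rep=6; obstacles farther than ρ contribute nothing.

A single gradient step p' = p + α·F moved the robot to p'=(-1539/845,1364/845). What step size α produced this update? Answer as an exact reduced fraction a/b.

F_att = 1·(g−p) = 1·(-4,-17) = (-4.0000,-17.0000)
o1: d²=13 ≤ ρ²=59; F_rep = 6·(-3,2)/13² = (-0.1065,0.0710)
F = F_att + ΣF_rep = (-4.1065,-16.9290)
Δp = p'−p = (-0.8213,-3.3858); α = Δx/Fx = (-694/845) / (-694/169) = 1/5
check: Δy/Fy = (-2861/845) / (-2861/169) = 1/5 ✓

α = 1/5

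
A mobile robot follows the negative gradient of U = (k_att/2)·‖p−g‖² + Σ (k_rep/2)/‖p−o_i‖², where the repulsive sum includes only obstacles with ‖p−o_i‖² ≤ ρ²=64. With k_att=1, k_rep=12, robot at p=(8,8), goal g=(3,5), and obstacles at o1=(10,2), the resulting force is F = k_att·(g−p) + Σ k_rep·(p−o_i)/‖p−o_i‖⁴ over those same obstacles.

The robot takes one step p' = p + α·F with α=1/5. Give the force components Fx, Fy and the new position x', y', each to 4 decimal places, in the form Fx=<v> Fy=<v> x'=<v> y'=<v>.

F_att = 1·(g−p) = 1·(-5,-3) = (-5.0000,-3.0000)
o1: d²=40 ≤ ρ²=64; F_rep = 12·(-2,6)/40² = (-0.0150,0.0450)
F = F_att + ΣF_rep = (-5.0150,-2.9550)
p' = p + 1/5·F = (6.9970,7.4090)

Fx=-5.0150 Fy=-2.9550 x'=6.9970 y'=7.4090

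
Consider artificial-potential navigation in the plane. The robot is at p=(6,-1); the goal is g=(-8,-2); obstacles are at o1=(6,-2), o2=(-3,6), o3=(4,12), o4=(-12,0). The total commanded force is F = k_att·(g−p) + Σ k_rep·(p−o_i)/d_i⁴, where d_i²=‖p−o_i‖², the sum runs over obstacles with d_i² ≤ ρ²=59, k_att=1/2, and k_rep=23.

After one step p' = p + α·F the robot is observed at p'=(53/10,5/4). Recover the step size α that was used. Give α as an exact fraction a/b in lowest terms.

F_att = 1/2·(g−p) = 1/2·(-14,-1) = (-7.0000,-0.5000)
o1: d²=1 ≤ ρ²=59; F_rep = 23·(0,1)/1² = (0.0000,23.0000)
o2: d²=130 > ρ²=59 → inactive
o3: d²=173 > ρ²=59 → inactive
o4: d²=325 > ρ²=59 → inactive
F = F_att + ΣF_rep = (-7.0000,22.5000)
Δp = p'−p = (-0.7000,2.2500); α = Δx/Fx = (-7/10) / (-7) = 1/10
check: Δy/Fy = (9/4) / (45/2) = 1/10 ✓

α = 1/10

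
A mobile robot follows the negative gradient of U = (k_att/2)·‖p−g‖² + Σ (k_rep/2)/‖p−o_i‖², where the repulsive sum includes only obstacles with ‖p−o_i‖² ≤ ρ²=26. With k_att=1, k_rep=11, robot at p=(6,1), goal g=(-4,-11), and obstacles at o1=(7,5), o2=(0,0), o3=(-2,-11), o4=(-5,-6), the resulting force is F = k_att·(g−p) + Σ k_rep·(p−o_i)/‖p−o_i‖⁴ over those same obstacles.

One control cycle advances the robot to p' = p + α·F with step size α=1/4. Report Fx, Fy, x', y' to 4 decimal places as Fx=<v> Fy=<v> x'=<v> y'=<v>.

F_att = 1·(g−p) = 1·(-10,-12) = (-10.0000,-12.0000)
o1: d²=17 ≤ ρ²=26; F_rep = 11·(-1,-4)/17² = (-0.0381,-0.1522)
o2: d²=37 > ρ²=26 → inactive
o3: d²=208 > ρ²=26 → inactive
o4: d²=170 > ρ²=26 → inactive
F = F_att + ΣF_rep = (-10.0381,-12.1522)
p' = p + 1/4·F = (3.4905,-2.0381)

Fx=-10.0381 Fy=-12.1522 x'=3.4905 y'=-2.0381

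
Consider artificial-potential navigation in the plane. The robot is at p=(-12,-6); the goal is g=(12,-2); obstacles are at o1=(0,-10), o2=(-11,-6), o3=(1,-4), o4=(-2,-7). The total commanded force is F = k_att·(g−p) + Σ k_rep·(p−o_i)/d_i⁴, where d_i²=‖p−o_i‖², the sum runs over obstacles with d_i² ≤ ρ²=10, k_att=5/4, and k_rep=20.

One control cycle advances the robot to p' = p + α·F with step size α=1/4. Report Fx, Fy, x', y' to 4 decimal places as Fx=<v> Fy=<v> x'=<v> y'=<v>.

F_att = 5/4·(g−p) = 5/4·(24,4) = (30.0000,5.0000)
o1: d²=160 > ρ²=10 → inactive
o2: d²=1 ≤ ρ²=10; F_rep = 20·(-1,0)/1² = (-20.0000,0.0000)
o3: d²=173 > ρ²=10 → inactive
o4: d²=101 > ρ²=10 → inactive
F = F_att + ΣF_rep = (10.0000,5.0000)
p' = p + 1/4·F = (-9.5000,-4.7500)

Fx=10.0000 Fy=5.0000 x'=-9.5000 y'=-4.7500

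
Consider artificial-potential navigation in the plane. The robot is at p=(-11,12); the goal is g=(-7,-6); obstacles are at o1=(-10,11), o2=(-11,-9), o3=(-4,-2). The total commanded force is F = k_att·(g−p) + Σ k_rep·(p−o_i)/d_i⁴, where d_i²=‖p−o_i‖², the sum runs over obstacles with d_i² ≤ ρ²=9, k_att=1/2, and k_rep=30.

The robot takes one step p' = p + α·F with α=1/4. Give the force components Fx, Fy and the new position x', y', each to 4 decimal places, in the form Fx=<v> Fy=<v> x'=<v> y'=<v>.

F_att = 1/2·(g−p) = 1/2·(4,-18) = (2.0000,-9.0000)
o1: d²=2 ≤ ρ²=9; F_rep = 30·(-1,1)/2² = (-7.5000,7.5000)
o2: d²=441 > ρ²=9 → inactive
o3: d²=245 > ρ²=9 → inactive
F = F_att + ΣF_rep = (-5.5000,-1.5000)
p' = p + 1/4·F = (-12.3750,11.6250)

Fx=-5.5000 Fy=-1.5000 x'=-12.3750 y'=11.6250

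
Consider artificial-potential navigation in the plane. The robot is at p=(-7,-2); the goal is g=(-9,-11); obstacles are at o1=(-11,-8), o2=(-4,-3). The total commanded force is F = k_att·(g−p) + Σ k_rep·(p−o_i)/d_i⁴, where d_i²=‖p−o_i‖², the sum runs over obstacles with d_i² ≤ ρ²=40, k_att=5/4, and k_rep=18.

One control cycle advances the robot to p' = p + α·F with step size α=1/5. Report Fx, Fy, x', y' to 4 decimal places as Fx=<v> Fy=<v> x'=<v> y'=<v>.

F_att = 5/4·(g−p) = 5/4·(-2,-9) = (-2.5000,-11.2500)
o1: d²=52 > ρ²=40 → inactive
o2: d²=10 ≤ ρ²=40; F_rep = 18·(-3,1)/10² = (-0.5400,0.1800)
F = F_att + ΣF_rep = (-3.0400,-11.0700)
p' = p + 1/5·F = (-7.6080,-4.2140)

Fx=-3.0400 Fy=-11.0700 x'=-7.6080 y'=-4.2140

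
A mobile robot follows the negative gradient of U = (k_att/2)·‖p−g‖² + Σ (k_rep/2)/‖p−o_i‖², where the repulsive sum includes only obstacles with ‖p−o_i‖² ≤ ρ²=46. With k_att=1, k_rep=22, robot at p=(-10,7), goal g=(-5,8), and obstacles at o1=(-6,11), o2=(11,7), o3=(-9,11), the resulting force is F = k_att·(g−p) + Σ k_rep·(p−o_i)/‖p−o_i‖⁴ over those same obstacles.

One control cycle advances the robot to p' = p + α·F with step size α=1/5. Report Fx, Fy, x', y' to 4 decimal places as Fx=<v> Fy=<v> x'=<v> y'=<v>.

Fx=4.8379 Fy=0.6096 x'=-9.0324 y'=7.1219

F_att = 1·(g−p) = 1·(5,1) = (5.0000,1.0000)
o1: d²=32 ≤ ρ²=46; F_rep = 22·(-4,-4)/32² = (-0.0859,-0.0859)
o2: d²=441 > ρ²=46 → inactive
o3: d²=17 ≤ ρ²=46; F_rep = 22·(-1,-4)/17² = (-0.0761,-0.3045)
F = F_att + ΣF_rep = (4.8379,0.6096)
p' = p + 1/5·F = (-9.0324,7.1219)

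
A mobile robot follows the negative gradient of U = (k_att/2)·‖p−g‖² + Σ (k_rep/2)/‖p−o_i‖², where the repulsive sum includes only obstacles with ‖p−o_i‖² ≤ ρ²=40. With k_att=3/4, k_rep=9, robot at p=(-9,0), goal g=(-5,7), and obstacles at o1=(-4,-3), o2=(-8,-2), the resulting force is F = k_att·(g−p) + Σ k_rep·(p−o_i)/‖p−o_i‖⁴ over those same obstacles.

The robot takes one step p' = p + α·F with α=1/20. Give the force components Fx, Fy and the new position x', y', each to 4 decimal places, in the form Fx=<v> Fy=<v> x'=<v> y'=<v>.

F_att = 3/4·(g−p) = 3/4·(4,7) = (3.0000,5.2500)
o1: d²=34 ≤ ρ²=40; F_rep = 9·(-5,3)/34² = (-0.0389,0.0234)
o2: d²=5 ≤ ρ²=40; F_rep = 9·(-1,2)/5² = (-0.3600,0.7200)
F = F_att + ΣF_rep = (2.6011,5.9934)
p' = p + 1/20·F = (-8.8699,0.2997)

Fx=2.6011 Fy=5.9934 x'=-8.8699 y'=0.2997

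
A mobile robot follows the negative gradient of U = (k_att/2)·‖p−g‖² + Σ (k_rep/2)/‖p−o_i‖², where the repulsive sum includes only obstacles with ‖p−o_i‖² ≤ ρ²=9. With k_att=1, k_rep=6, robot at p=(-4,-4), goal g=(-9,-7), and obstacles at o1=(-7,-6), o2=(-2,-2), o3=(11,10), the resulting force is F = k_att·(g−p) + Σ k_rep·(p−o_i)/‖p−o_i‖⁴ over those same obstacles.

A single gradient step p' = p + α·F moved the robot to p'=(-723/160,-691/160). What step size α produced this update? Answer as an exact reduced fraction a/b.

α = 1/10

F_att = 1·(g−p) = 1·(-5,-3) = (-5.0000,-3.0000)
o1: d²=13 > ρ²=9 → inactive
o2: d²=8 ≤ ρ²=9; F_rep = 6·(-2,-2)/8² = (-0.1875,-0.1875)
o3: d²=421 > ρ²=9 → inactive
F = F_att + ΣF_rep = (-5.1875,-3.1875)
Δp = p'−p = (-0.5188,-0.3187); α = Δx/Fx = (-83/160) / (-83/16) = 1/10
check: Δy/Fy = (-51/160) / (-51/16) = 1/10 ✓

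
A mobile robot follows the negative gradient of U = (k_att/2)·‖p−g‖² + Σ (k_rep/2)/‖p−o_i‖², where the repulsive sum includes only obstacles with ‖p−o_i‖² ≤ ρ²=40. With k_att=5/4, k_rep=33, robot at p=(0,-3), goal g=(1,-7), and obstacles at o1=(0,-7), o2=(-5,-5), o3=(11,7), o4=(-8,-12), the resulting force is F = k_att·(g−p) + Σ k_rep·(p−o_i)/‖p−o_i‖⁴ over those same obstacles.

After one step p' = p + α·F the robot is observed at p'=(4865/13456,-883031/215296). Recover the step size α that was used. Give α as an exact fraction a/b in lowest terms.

F_att = 5/4·(g−p) = 5/4·(1,-4) = (1.2500,-5.0000)
o1: d²=16 ≤ ρ²=40; F_rep = 33·(0,4)/16² = (0.0000,0.5156)
o2: d²=29 ≤ ρ²=40; F_rep = 33·(5,2)/29² = (0.1962,0.0785)
o3: d²=221 > ρ²=40 → inactive
o4: d²=145 > ρ²=40 → inactive
F = F_att + ΣF_rep = (1.4462,-4.4059)
Δp = p'−p = (0.3615,-1.1015); α = Δx/Fx = (4865/13456) / (4865/3364) = 1/4
check: Δy/Fy = (-237143/215296) / (-237143/53824) = 1/4 ✓

α = 1/4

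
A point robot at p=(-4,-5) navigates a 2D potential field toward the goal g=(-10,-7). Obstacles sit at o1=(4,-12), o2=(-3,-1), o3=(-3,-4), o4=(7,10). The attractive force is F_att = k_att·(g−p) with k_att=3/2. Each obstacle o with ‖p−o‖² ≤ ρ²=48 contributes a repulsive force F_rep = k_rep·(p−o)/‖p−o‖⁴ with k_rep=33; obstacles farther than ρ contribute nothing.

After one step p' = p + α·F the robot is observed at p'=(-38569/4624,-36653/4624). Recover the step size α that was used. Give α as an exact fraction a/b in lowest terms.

F_att = 3/2·(g−p) = 3/2·(-6,-2) = (-9.0000,-3.0000)
o1: d²=113 > ρ²=48 → inactive
o2: d²=17 ≤ ρ²=48; F_rep = 33·(-1,-4)/17² = (-0.1142,-0.4567)
o3: d²=2 ≤ ρ²=48; F_rep = 33·(-1,-1)/2² = (-8.2500,-8.2500)
o4: d²=346 > ρ²=48 → inactive
F = F_att + ΣF_rep = (-17.3642,-11.7067)
Δp = p'−p = (-4.3410,-2.9267); α = Δx/Fx = (-20073/4624) / (-20073/1156) = 1/4
check: Δy/Fy = (-13533/4624) / (-13533/1156) = 1/4 ✓

α = 1/4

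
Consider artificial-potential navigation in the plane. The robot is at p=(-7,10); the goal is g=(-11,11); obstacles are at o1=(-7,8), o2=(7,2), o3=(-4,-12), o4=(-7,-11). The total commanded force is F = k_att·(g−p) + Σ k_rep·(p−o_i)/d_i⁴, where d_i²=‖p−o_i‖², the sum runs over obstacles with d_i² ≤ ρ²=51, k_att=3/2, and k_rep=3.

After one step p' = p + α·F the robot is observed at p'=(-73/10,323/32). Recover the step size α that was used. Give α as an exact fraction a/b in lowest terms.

F_att = 3/2·(g−p) = 3/2·(-4,1) = (-6.0000,1.5000)
o1: d²=4 ≤ ρ²=51; F_rep = 3·(0,2)/4² = (0.0000,0.3750)
o2: d²=260 > ρ²=51 → inactive
o3: d²=493 > ρ²=51 → inactive
o4: d²=441 > ρ²=51 → inactive
F = F_att + ΣF_rep = (-6.0000,1.8750)
Δp = p'−p = (-0.3000,0.0938); α = Δx/Fx = (-3/10) / (-6) = 1/20
check: Δy/Fy = (3/32) / (15/8) = 1/20 ✓

α = 1/20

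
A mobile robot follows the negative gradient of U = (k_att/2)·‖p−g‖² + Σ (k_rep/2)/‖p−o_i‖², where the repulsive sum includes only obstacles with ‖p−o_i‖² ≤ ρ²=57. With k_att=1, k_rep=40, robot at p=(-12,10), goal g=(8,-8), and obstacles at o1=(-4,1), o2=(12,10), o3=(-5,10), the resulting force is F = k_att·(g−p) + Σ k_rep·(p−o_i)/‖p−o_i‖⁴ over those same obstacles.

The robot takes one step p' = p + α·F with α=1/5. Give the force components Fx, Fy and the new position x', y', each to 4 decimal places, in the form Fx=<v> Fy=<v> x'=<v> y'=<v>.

F_att = 1·(g−p) = 1·(20,-18) = (20.0000,-18.0000)
o1: d²=145 > ρ²=57 → inactive
o2: d²=576 > ρ²=57 → inactive
o3: d²=49 ≤ ρ²=57; F_rep = 40·(-7,0)/49² = (-0.1166,0.0000)
F = F_att + ΣF_rep = (19.8834,-18.0000)
p' = p + 1/5·F = (-8.0233,6.4000)

Fx=19.8834 Fy=-18.0000 x'=-8.0233 y'=6.4000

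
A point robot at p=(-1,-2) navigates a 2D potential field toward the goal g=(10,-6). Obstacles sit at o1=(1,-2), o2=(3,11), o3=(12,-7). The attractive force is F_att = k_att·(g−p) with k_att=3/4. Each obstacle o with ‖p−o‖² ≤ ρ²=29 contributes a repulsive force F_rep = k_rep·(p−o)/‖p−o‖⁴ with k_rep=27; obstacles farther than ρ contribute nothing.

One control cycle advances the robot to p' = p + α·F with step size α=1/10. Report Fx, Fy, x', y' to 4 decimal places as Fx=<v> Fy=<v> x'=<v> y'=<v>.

F_att = 3/4·(g−p) = 3/4·(11,-4) = (8.2500,-3.0000)
o1: d²=4 ≤ ρ²=29; F_rep = 27·(-2,0)/4² = (-3.3750,0.0000)
o2: d²=185 > ρ²=29 → inactive
o3: d²=194 > ρ²=29 → inactive
F = F_att + ΣF_rep = (4.8750,-3.0000)
p' = p + 1/10·F = (-0.5125,-2.3000)

Fx=4.8750 Fy=-3.0000 x'=-0.5125 y'=-2.3000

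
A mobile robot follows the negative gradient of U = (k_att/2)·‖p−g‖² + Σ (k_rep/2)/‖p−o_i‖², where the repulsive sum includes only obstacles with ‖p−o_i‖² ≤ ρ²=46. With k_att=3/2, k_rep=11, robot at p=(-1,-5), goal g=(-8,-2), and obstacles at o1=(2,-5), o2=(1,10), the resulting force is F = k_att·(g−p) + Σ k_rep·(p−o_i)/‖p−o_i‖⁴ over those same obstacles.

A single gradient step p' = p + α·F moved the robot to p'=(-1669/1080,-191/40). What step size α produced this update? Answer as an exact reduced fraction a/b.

F_att = 3/2·(g−p) = 3/2·(-7,3) = (-10.5000,4.5000)
o1: d²=9 ≤ ρ²=46; F_rep = 11·(-3,0)/9² = (-0.4074,0.0000)
o2: d²=229 > ρ²=46 → inactive
F = F_att + ΣF_rep = (-10.9074,4.5000)
Δp = p'−p = (-0.5454,0.2250); α = Δx/Fx = (-589/1080) / (-589/54) = 1/20
check: Δy/Fy = (9/40) / (9/2) = 1/20 ✓

α = 1/20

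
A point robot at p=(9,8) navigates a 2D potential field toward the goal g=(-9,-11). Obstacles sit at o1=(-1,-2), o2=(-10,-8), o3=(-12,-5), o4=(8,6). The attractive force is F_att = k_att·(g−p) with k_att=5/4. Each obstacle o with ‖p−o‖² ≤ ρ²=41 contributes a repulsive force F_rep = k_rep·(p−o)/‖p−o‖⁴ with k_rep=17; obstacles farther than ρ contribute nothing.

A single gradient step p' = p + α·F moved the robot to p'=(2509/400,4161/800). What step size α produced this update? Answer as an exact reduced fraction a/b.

α = 1/8

F_att = 5/4·(g−p) = 5/4·(-18,-19) = (-22.5000,-23.7500)
o1: d²=200 > ρ²=41 → inactive
o2: d²=617 > ρ²=41 → inactive
o3: d²=610 > ρ²=41 → inactive
o4: d²=5 ≤ ρ²=41; F_rep = 17·(1,2)/5² = (0.6800,1.3600)
F = F_att + ΣF_rep = (-21.8200,-22.3900)
Δp = p'−p = (-2.7275,-2.7988); α = Δx/Fx = (-1091/400) / (-1091/50) = 1/8
check: Δy/Fy = (-2239/800) / (-2239/100) = 1/8 ✓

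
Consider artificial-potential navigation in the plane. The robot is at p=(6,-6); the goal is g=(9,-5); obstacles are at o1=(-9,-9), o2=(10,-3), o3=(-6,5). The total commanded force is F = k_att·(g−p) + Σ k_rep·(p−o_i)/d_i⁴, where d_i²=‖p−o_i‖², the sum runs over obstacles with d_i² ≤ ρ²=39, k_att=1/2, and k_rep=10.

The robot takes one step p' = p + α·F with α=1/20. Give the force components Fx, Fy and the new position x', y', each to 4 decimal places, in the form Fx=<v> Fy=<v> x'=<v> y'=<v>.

Fx=1.4360 Fy=0.4520 x'=6.0718 y'=-5.9774

F_att = 1/2·(g−p) = 1/2·(3,1) = (1.5000,0.5000)
o1: d²=234 > ρ²=39 → inactive
o2: d²=25 ≤ ρ²=39; F_rep = 10·(-4,-3)/25² = (-0.0640,-0.0480)
o3: d²=265 > ρ²=39 → inactive
F = F_att + ΣF_rep = (1.4360,0.4520)
p' = p + 1/20·F = (6.0718,-5.9774)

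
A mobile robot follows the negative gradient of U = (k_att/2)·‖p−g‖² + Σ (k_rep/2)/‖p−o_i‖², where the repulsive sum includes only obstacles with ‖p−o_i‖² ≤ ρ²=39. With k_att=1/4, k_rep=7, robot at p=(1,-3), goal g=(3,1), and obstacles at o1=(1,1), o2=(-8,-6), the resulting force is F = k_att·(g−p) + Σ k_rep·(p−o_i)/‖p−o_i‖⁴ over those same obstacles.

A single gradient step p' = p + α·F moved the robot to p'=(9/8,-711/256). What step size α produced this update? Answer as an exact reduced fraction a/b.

α = 1/4

F_att = 1/4·(g−p) = 1/4·(2,4) = (0.5000,1.0000)
o1: d²=16 ≤ ρ²=39; F_rep = 7·(0,-4)/16² = (0.0000,-0.1094)
o2: d²=90 > ρ²=39 → inactive
F = F_att + ΣF_rep = (0.5000,0.8906)
Δp = p'−p = (0.1250,0.2227); α = Δx/Fx = (1/8) / (1/2) = 1/4
check: Δy/Fy = (57/256) / (57/64) = 1/4 ✓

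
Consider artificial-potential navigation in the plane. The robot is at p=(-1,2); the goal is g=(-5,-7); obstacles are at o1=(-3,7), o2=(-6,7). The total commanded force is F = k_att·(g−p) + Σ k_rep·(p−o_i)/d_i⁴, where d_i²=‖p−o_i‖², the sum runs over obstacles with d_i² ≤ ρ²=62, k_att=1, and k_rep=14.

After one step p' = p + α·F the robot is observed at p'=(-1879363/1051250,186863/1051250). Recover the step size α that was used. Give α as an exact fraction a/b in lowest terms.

α = 1/5

F_att = 1·(g−p) = 1·(-4,-9) = (-4.0000,-9.0000)
o1: d²=29 ≤ ρ²=62; F_rep = 14·(2,-5)/29² = (0.0333,-0.0832)
o2: d²=50 ≤ ρ²=62; F_rep = 14·(5,-5)/50² = (0.0280,-0.0280)
F = F_att + ΣF_rep = (-3.9387,-9.1112)
Δp = p'−p = (-0.7877,-1.8222); α = Δx/Fx = (-828113/1051250) / (-828113/210250) = 1/5
check: Δy/Fy = (-1915637/1051250) / (-1915637/210250) = 1/5 ✓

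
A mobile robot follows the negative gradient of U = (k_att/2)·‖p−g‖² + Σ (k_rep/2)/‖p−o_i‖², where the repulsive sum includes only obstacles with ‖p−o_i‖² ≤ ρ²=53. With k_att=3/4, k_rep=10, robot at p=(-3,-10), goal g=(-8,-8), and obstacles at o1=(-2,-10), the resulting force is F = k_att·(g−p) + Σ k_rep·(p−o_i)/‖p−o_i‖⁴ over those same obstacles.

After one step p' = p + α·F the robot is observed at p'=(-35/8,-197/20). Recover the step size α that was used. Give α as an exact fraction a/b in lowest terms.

F_att = 3/4·(g−p) = 3/4·(-5,2) = (-3.7500,1.5000)
o1: d²=1 ≤ ρ²=53; F_rep = 10·(-1,0)/1² = (-10.0000,0.0000)
F = F_att + ΣF_rep = (-13.7500,1.5000)
Δp = p'−p = (-1.3750,0.1500); α = Δx/Fx = (-11/8) / (-55/4) = 1/10
check: Δy/Fy = (3/20) / (3/2) = 1/10 ✓

α = 1/10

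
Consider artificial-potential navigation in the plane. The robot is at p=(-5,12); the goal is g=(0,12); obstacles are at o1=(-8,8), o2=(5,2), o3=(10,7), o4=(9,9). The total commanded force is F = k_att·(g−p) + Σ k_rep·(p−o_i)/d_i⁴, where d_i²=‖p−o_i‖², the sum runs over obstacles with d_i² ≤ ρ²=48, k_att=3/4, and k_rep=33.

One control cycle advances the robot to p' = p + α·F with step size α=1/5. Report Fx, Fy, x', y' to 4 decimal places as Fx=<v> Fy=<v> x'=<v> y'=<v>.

F_att = 3/4·(g−p) = 3/4·(5,0) = (3.7500,0.0000)
o1: d²=25 ≤ ρ²=48; F_rep = 33·(3,4)/25² = (0.1584,0.2112)
o2: d²=200 > ρ²=48 → inactive
o3: d²=250 > ρ²=48 → inactive
o4: d²=205 > ρ²=48 → inactive
F = F_att + ΣF_rep = (3.9084,0.2112)
p' = p + 1/5·F = (-4.2183,12.0422)

Fx=3.9084 Fy=0.2112 x'=-4.2183 y'=12.0422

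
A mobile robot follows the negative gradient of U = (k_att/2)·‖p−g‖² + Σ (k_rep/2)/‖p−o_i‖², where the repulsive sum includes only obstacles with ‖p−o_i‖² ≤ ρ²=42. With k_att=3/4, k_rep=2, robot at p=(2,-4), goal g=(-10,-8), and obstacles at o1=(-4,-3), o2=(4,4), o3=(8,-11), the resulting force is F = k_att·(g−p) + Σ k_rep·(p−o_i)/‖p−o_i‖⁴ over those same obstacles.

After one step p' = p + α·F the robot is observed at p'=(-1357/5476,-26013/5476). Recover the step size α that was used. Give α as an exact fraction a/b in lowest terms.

α = 1/4

F_att = 3/4·(g−p) = 3/4·(-12,-4) = (-9.0000,-3.0000)
o1: d²=37 ≤ ρ²=42; F_rep = 2·(6,-1)/37² = (0.0088,-0.0015)
o2: d²=68 > ρ²=42 → inactive
o3: d²=85 > ρ²=42 → inactive
F = F_att + ΣF_rep = (-8.9912,-3.0015)
Δp = p'−p = (-2.2478,-0.7504); α = Δx/Fx = (-12309/5476) / (-12309/1369) = 1/4
check: Δy/Fy = (-4109/5476) / (-4109/1369) = 1/4 ✓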